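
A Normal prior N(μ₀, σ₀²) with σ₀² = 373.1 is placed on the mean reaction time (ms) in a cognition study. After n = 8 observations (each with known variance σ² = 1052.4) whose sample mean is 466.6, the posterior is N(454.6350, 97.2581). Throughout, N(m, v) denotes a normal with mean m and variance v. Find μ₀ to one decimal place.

μ₀ = 420.7

With known observation variance, the Normal–Normal posterior has precision τ_n = τ₀ + n/σ² and mean μ_n = (τ₀μ₀ + (n/σ²)x̄)/τ_n.
Here τ₀ = 1/373.1 = 0.002680 and τ_data = 8/1052.4 = 0.007602, so τ_n = 0.010282.
Rearranging for μ₀: μ₀ = (μ_n·τ_n − τ_data·x̄)/τ₀ = (454.6350·0.010282 − 0.007602·466.6) / 0.002680 = 1.127464/0.002680 ≈ 420.7.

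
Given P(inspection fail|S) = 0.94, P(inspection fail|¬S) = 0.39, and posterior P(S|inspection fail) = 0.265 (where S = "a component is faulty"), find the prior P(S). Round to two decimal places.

In odds form, posterior odds = prior odds × likelihood ratio, so prior odds = posterior odds ÷ LR.
Posterior odds = 0.265/(1−0.265) = 0.3605. LR = 0.94/0.39 = 2.4103.
Prior odds = 0.3605/2.4103 = 0.1496, so P(S) = 0.1496/(1+0.1496) ≈ 0.13.

P(S) = 0.13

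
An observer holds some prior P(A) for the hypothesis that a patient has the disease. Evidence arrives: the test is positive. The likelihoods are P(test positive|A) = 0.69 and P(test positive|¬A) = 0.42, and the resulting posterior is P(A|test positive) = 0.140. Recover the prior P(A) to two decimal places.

In odds form, posterior odds = prior odds × likelihood ratio, so prior odds = posterior odds ÷ LR.
Posterior odds = 0.140/(1−0.140) = 0.1628. LR = 0.69/0.42 = 1.6429.
Prior odds = 0.1628/1.6429 = 0.0991, so P(A) = 0.0991/(1+0.0991) ≈ 0.09.

P(A) = 0.09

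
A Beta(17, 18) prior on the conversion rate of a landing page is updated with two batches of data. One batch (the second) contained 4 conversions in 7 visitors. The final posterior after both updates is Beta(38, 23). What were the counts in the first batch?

17 conversions and 2 bounces

Sequential conjugate updates are equivalent to a single update on the pooled data, so total successes = posterior α − prior α and total failures = posterior β − prior β.
Total across both batches: 38−17=21 conversions, 23−18=5 bounces.
Subtract the second batch: 21−4=17 conversions and 5−3=2 bounces.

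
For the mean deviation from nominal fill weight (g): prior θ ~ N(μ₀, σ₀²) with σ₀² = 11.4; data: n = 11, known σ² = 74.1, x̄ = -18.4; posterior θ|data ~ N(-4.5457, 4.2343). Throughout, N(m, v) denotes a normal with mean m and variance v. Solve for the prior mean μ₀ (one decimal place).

With known observation variance, the Normal–Normal posterior has precision τ_n = τ₀ + n/σ² and mean μ_n = (τ₀μ₀ + (n/σ²)x̄)/τ_n.
Here τ₀ = 1/11.4 = 0.087719 and τ_data = 11/74.1 = 0.148448, so τ_n = 0.236167.
Rearranging for μ₀: μ₀ = (μ_n·τ_n − τ_data·x̄)/τ₀ = (-4.5457·0.236167 − 0.148448·-18.4) / 0.087719 = 1.657899/0.087719 ≈ 18.9.

μ₀ = 18.9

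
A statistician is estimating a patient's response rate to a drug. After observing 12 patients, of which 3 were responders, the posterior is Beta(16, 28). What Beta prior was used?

Beta is conjugate to the binomial likelihood: posterior = Beta(a+s, b+f).
Subtract the data counts: 16−3=13, 28−9=19.

Beta(13, 19)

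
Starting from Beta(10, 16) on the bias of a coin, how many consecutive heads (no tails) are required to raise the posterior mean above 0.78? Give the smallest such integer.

After k heads and 0 tails the posterior is Beta(10+k, 16), with mean (10+k)/(10+16+k).
Set (10+k)/(26+k) > 0.78 and solve: k > (0.78·26 − 10)/(1 − 0.78) = 46.727.
The smallest integer exceeding 46.727 is 47.

k = 47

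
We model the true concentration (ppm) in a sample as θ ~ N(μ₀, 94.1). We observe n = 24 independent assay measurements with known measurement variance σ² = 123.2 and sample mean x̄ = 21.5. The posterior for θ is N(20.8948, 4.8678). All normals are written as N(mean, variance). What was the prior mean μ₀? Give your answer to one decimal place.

The posterior mean is a precision-weighted average: μ_n = (τ₀μ₀ + τ_data·x̄)/(τ₀+τ_data), with τ₀=1/σ₀² and τ_data=n/σ².
Here τ₀ = 1/94.1 = 0.010627 and τ_data = 24/123.2 = 0.194805, so τ_n = 0.205432.
Rearranging for μ₀: μ₀ = (μ_n·τ_n − τ_data·x̄)/τ₀ = (20.8948·0.205432 − 0.194805·21.5) / 0.010627 = 0.104153/0.010627 ≈ 9.8.

μ₀ = 9.8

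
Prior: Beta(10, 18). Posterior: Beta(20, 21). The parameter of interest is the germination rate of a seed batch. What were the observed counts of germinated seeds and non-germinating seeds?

10 germinated seeds and 3 non-germinating seeds

A Beta(α, β) prior with s successes and f failures in binomial data gives a Beta(α+s, β+f) posterior.
So s = 20 − 10 = 10 and f = 21 − 18 = 3.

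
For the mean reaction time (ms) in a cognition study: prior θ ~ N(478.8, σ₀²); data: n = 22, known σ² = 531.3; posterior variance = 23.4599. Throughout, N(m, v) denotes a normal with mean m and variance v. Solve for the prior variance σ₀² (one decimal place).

σ₀² = 821.0

For the Normal–Normal model with known σ², precisions add: τ_n = τ₀ + n/σ².
So 1/σ₀² = 1/23.4599 − 22/531.3 = 0.042626 − 0.041408 = 0.001218.
Hence σ₀² = 1/0.001218 ≈ 821.0.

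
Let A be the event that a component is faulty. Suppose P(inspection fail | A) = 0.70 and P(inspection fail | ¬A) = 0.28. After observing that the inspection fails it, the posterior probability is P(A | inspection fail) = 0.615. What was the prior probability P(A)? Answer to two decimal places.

In odds form, posterior odds = prior odds × likelihood ratio, so prior odds = posterior odds ÷ LR.
Posterior odds = 0.615/(1−0.615) = 1.5974. LR = 0.70/0.28 = 2.5000.
Prior odds = 1.5974/2.5000 = 0.6390, so P(A) = 0.6390/(1+0.6390) ≈ 0.39.

P(A) = 0.39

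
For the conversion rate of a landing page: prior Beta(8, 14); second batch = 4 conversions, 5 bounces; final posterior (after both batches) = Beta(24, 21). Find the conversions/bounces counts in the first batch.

Because Beta–binomial updating is additive in the counts, the combined data contributed (α_post−α_prior, β_post−β_prior) successes and failures.
Total across both batches: 24−8=16 conversions, 21−14=7 bounces.
Subtract the second batch: 16−4=12 conversions and 7−5=2 bounces.

12 conversions and 2 bounces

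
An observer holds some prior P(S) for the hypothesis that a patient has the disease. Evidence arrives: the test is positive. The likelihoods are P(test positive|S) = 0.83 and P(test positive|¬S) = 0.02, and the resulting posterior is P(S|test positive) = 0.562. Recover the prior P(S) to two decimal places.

Bayes' rule in odds form gives O(S|E) = O(S)·[P(E|S)/P(E|¬S)], hence O(S) = O(S|E)/LR.
Posterior odds = 0.562/(1−0.562) = 1.2831. LR = 0.83/0.02 = 41.5000.
Prior odds = 1.2831/41.5000 = 0.0309, so P(S) = 0.0309/(1+0.0309) ≈ 0.03.

P(S) = 0.03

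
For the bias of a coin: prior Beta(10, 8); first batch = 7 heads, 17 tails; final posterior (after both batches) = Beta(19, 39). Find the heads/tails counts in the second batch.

Sequential conjugate updates are equivalent to a single update on the pooled data, so total successes = posterior α − prior α and total failures = posterior β − prior β.
Total across both batches: 19−10=9 heads, 39−8=31 tails.
Subtract the first batch: 9−7=2 heads and 31−17=14 tails.

2 heads and 14 tails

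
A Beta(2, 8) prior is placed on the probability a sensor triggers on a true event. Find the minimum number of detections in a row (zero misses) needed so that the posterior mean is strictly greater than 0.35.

k = 3

After k detections and 0 misses the posterior is Beta(2+k, 8), with mean (2+k)/(2+8+k).
Set (2+k)/(10+k) > 0.35 and solve: k > (0.35·10 − 2)/(1 − 0.35) = 2.308.
The smallest integer exceeding 2.308 is 3, and checking k=3: (5)/(13) = 0.3846 > 0.35.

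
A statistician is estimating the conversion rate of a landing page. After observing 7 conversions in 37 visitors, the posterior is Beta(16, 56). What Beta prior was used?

Beta(9, 26)

A Beta(α, β) prior with s successes and f failures in binomial data gives a Beta(α+s, β+f) posterior.
So α = 16 − 7 = 9 and β = 56 − 30 = 26.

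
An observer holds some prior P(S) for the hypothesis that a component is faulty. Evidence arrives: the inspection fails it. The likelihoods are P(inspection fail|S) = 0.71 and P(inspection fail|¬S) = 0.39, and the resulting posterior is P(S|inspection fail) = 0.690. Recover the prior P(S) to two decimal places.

P(S) = 0.55

In odds form, posterior odds = prior odds × likelihood ratio, so prior odds = posterior odds ÷ LR.
Posterior odds = 0.690/(1−0.690) = 2.2258. LR = 0.71/0.39 = 1.8205.
Prior odds = 2.2258/1.8205 = 1.2226, so P(S) = 1.2226/(1+1.2226) ≈ 0.55.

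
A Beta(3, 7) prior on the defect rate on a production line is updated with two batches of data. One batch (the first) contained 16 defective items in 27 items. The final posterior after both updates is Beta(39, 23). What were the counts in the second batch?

Because Beta–binomial updating is additive in the counts, the combined data contributed (α_post−α_prior, β_post−β_prior) successes and failures.
Total across both batches: 39−3=36 defective items, 23−7=16 good items.
Subtract the first batch: 36−16=20 defective items and 16−11=5 good items.

20 defective items and 5 good items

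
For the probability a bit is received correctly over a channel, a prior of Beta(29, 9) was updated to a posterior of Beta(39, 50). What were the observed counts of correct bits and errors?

10 correct bits and 41 errors

Under Beta–binomial conjugacy the posterior parameters are (α+s, β+f).
So s = 39 − 29 = 10 and f = 50 − 9 = 41.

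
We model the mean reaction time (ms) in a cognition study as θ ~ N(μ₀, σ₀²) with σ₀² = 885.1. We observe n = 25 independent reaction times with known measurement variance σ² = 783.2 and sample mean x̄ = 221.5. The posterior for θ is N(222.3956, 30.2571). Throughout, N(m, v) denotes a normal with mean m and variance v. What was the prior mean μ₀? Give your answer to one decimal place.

The posterior mean is a precision-weighted average: μ_n = (τ₀μ₀ + τ_data·x̄)/(τ₀+τ_data), with τ₀=1/σ₀² and τ_data=n/σ².
Here τ₀ = 1/885.1 = 0.001130 and τ_data = 25/783.2 = 0.031920, so τ_n = 0.033050.
Rearranging for μ₀: μ₀ = (μ_n·τ_n − τ_data·x̄)/τ₀ = (222.3956·0.033050 − 0.031920·221.5) / 0.001130 = 0.279895/0.001130 ≈ 247.7.

μ₀ = 247.7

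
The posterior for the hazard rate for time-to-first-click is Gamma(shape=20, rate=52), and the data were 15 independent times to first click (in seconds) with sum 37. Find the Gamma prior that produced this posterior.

Gamma(shape=5, rate=15)

Gamma–exponential conjugacy: posterior shape = α + n, posterior rate = β + Σtᵢ.
So α = 20 − 15 = 5 and β = 52 − 37 = 15.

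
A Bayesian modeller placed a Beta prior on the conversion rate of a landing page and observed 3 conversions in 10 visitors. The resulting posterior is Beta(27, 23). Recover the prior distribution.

Beta(24, 16)

Beta is conjugate to the binomial likelihood: posterior = Beta(a+s, b+f).
So a = 27 − 3 = 24 and b = 23 − 7 = 16.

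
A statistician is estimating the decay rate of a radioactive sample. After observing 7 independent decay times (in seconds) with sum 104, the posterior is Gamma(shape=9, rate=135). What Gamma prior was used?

Gamma–exponential conjugacy: posterior shape = α + n, posterior rate = β + Σtᵢ.
So α = 9 − 7 = 2 and β = 135 − 104 = 31.

Gamma(shape=2, rate=31)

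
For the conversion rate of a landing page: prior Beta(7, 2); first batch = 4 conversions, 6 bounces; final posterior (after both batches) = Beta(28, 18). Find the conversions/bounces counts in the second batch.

17 conversions and 10 bounces

Because Beta–binomial updating is additive in the counts, the combined data contributed (α_post−α_prior, β_post−β_prior) successes and failures.
Total across both batches: 28−7=21 conversions, 18−2=16 bounces.
Subtract the first batch: 21−4=17 conversions and 16−6=10 bounces.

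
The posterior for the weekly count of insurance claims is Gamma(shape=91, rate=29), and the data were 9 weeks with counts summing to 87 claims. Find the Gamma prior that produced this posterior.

Gamma(shape=4, rate=20)

A Gamma(α, β) prior (rate parametrization) on a Poisson rate with n observations summing to S gives posterior Gamma(α+S, β+n).
So α = 91 − 87 = 4 and β = 29 − 9 = 20.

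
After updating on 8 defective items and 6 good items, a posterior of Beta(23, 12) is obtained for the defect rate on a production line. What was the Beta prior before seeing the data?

Under Beta–binomial conjugacy the posterior parameters are (α+s, β+f).
Subtract the data counts: 23−8=15, 12−6=6.

Beta(15, 6)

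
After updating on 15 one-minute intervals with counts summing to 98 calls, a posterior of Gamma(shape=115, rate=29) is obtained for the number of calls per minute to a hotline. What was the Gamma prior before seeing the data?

Gamma–Poisson conjugacy: posterior shape = α + Σxᵢ, posterior rate = β + n.
So α = 115 − 98 = 17 and β = 29 − 15 = 14.

Gamma(shape=17, rate=14)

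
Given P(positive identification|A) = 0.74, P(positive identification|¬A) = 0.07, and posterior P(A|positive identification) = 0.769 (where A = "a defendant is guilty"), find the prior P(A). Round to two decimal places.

P(A) = 0.24

Bayes' rule in odds form gives O(A|E) = O(A)·[P(E|A)/P(E|¬A)], hence O(A) = O(A|E)/LR.
Posterior odds = 0.769/(1−0.769) = 3.3290. LR = 0.74/0.07 = 10.5714.
Prior odds = 3.3290/10.5714 = 0.3149, so P(A) = 0.3149/(1+0.3149) ≈ 0.24.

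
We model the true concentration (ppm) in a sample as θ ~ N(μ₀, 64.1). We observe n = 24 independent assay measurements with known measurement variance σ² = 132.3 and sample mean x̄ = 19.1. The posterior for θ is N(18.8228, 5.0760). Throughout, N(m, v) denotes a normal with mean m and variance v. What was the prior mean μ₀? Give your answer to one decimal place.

The posterior mean is a precision-weighted average: μ_n = (τ₀μ₀ + τ_data·x̄)/(τ₀+τ_data), with τ₀=1/σ₀² and τ_data=n/σ².
Here τ₀ = 1/64.1 = 0.015601 and τ_data = 24/132.3 = 0.181406, so τ_n = 0.197007.
Rearranging for μ₀: μ₀ = (μ_n·τ_n − τ_data·x̄)/τ₀ = (18.8228·0.197007 − 0.181406·19.1) / 0.015601 = 0.243369/0.015601 ≈ 15.6.

μ₀ = 15.6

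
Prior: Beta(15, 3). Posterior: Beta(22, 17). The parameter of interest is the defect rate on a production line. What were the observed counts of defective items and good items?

Under Beta–binomial conjugacy the posterior parameters are (a+s, b+f).
Match parameters: s=22−15=7, f=17−3=14.

7 defective items and 14 good items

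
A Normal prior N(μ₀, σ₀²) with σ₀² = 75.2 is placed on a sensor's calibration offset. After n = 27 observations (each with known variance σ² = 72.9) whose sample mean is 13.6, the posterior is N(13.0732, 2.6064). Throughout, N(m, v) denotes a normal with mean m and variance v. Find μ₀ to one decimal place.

The posterior mean is a precision-weighted average: μ_n = (τ₀μ₀ + τ_data·x̄)/(τ₀+τ_data), with τ₀=1/σ₀² and τ_data=n/σ².
Here τ₀ = 1/75.2 = 0.013298 and τ_data = 27/72.9 = 0.370370, so τ_n = 0.383668.
Rearranging for μ₀: μ₀ = (μ_n·τ_n − τ_data·x̄)/τ₀ = (13.0732·0.383668 − 0.370370·13.6) / 0.013298 = -0.021264/0.013298 ≈ -1.6.

μ₀ = -1.6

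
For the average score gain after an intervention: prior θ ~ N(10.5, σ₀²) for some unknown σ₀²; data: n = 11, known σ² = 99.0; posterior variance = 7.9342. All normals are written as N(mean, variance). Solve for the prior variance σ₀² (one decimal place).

For the Normal–Normal model with known σ², precisions add: τ_n = τ₀ + n/σ².
So 1/σ₀² = 1/7.9342 − 11/99.0 = 0.126037 − 0.111111 = 0.014926.
Hence σ₀² = 1/0.014926 ≈ 67.0.

σ₀² = 67.0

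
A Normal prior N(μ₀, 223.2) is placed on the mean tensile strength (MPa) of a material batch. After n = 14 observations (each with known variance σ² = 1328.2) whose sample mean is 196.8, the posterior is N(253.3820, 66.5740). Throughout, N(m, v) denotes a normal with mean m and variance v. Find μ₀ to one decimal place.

μ₀ = 386.5

The posterior mean is a precision-weighted average: μ_n = (τ₀μ₀ + τ_data·x̄)/(τ₀+τ_data), with τ₀=1/σ₀² and τ_data=n/σ².
Here τ₀ = 1/223.2 = 0.004480 and τ_data = 14/1328.2 = 0.010541, so τ_n = 0.015021.
Rearranging for μ₀: μ₀ = (μ_n·τ_n − τ_data·x̄)/τ₀ = (253.3820·0.015021 − 0.010541·196.8) / 0.004480 = 1.731582/0.004480 ≈ 386.5.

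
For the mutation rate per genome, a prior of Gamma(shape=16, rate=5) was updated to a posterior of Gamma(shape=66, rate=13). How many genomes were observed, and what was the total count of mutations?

n = 8 genomes with total 50 mutations

A Gamma(α, β) prior (rate parametrization) on a Poisson rate with n observations summing to S gives posterior Gamma(α+S, β+n).
Matching: Σxᵢ = 66 − 16 = 50 and n = 13 − 5 = 8.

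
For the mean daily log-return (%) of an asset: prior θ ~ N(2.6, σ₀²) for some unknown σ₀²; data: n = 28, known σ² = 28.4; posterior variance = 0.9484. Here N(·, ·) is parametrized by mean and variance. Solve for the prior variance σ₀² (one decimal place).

For the Normal–Normal model with known σ², precisions add: τ_n = τ₀ + n/σ².
So 1/σ₀² = 1/0.9484 − 28/28.4 = 1.054407 − 0.985915 = 0.068492.
Hence σ₀² = 1/0.068492 ≈ 14.6.

σ₀² = 14.6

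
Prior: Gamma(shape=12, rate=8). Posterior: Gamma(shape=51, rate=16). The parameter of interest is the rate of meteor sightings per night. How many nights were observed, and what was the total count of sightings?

Gamma–Poisson conjugacy: posterior shape = α + Σxᵢ, posterior rate = β + n.
Matching: Σxᵢ = 51 − 12 = 39 and n = 16 − 8 = 8.

n = 8 nights with total 39 sightings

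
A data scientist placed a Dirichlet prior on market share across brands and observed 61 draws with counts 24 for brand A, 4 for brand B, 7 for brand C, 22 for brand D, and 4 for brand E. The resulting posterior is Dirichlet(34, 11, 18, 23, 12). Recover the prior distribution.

Dirichlet(10, 7, 11, 1, 8)

For a Dirichlet(α) prior with multinomial counts c, the posterior is Dirichlet(α + c) componentwise.
Subtract each count from the matching posterior parameter: 34−24=10, 11−4=7, 18−7=11, 23−22=1, 12−4=8.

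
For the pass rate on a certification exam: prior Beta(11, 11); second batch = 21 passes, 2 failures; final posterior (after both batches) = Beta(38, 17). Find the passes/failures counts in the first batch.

Sequential conjugate updates are equivalent to a single update on the pooled data, so total successes = posterior α − prior α and total failures = posterior β − prior β.
Total across both batches: 38−11=27 passes, 17−11=6 failures.
Subtract the second batch: 27−21=6 passes and 6−2=4 failures.

6 passes and 4 failures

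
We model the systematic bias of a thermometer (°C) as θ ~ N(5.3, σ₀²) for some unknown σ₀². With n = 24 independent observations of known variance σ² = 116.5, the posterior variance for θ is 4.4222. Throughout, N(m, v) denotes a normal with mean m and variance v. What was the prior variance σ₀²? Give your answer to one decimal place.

σ₀² = 49.7

For the Normal–Normal model with known σ², precisions add: τ_n = τ₀ + n/σ².
So 1/σ₀² = 1/4.4222 − 24/116.5 = 0.226132 − 0.206009 = 0.020123.
Hence σ₀² = 1/0.020123 ≈ 49.7.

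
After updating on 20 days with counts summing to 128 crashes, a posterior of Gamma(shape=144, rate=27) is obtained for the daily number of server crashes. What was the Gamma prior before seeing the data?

A Gamma(α, β) prior (rate parametrization) on a Poisson rate with n observations summing to S gives posterior Gamma(α+S, β+n).
So α = 144 − 128 = 16 and β = 27 − 20 = 7.

Gamma(shape=16, rate=7)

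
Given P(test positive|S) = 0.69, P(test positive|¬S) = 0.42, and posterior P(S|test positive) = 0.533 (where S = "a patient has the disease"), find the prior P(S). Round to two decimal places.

In odds form, posterior odds = prior odds × likelihood ratio, so prior odds = posterior odds ÷ LR.
Posterior odds = 0.533/(1−0.533) = 1.1413. LR = 0.69/0.42 = 1.6429.
Prior odds = 1.1413/1.6429 = 0.6947, so P(S) = 0.6947/(1+0.6947) ≈ 0.41.

P(S) = 0.41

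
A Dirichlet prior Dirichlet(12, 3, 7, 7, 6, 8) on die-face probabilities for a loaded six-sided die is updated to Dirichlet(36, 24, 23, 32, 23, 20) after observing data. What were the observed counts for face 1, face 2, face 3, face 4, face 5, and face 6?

For a Dirichlet(α) prior with multinomial counts c, the posterior is Dirichlet(α + c) componentwise.
Counts are posterior − prior componentwise: 36−12=24, 24−3=21, 23−7=16, 32−7=25, 23−6=17, 20−8=12.

counts (24, 21, 16, 25, 17, 12)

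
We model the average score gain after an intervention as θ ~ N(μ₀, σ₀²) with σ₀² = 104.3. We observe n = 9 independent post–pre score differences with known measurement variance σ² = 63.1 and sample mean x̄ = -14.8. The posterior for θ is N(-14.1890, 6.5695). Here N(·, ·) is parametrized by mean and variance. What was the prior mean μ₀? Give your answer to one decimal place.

With known observation variance, the Normal–Normal posterior has precision τ_n = τ₀ + n/σ² and mean μ_n = (τ₀μ₀ + (n/σ²)x̄)/τ_n.
Here τ₀ = 1/104.3 = 0.009588 and τ_data = 9/63.1 = 0.142631, so τ_n = 0.152219.
Rearranging for μ₀: μ₀ = (μ_n·τ_n − τ_data·x̄)/τ₀ = (-14.1890·0.152219 − 0.142631·-14.8) / 0.009588 = -0.048897/0.009588 ≈ -5.1.

μ₀ = -5.1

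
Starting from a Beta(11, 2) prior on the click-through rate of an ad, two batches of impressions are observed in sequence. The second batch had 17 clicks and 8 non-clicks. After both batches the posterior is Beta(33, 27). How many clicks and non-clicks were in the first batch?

Sequential conjugate updates are equivalent to a single update on the pooled data, so total successes = posterior α − prior α and total failures = posterior β − prior β.
Total across both batches: 33−11=22 clicks, 27−2=25 non-clicks.
Subtract the second batch: 22−17=5 clicks and 25−8=17 non-clicks.

5 clicks and 17 non-clicks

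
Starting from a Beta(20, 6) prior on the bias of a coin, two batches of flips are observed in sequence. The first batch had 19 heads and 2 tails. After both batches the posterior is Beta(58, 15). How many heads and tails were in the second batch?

Sequential conjugate updates are equivalent to a single update on the pooled data, so total successes = posterior α − prior α and total failures = posterior β − prior β.
Total across both batches: 58−20=38 heads, 15−6=9 tails.
Subtract the first batch: 38−19=19 heads and 9−2=7 tails.

19 heads and 7 tails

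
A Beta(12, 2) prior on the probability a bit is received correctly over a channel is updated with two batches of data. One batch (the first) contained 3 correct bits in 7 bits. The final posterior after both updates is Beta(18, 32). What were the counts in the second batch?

Because Beta–binomial updating is additive in the counts, the combined data contributed (α_post−α_prior, β_post−β_prior) successes and failures.
Total across both batches: 18−12=6 correct bits, 32−2=30 errors.
Subtract the first batch: 6−3=3 correct bits and 30−4=26 errors.

3 correct bits and 26 errors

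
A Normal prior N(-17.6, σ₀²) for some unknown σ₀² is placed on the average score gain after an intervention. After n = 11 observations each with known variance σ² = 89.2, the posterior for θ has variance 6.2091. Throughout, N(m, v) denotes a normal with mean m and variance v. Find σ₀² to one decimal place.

σ₀² = 26.5

Posterior precision equals prior precision plus data precision: 1/σ_n² = 1/σ₀² + n/σ².
So 1/σ₀² = 1/6.2091 − 11/89.2 = 0.161054 − 0.123318 = 0.037736.
Hence σ₀² = 1/0.037736 ≈ 26.5.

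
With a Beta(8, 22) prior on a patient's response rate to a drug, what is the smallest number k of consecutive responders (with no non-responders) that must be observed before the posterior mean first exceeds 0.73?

k = 52

After k responders and 0 non-responders the posterior is Beta(8+k, 22), with mean (8+k)/(8+22+k).
Set (8+k)/(30+k) > 0.73 and solve: k > (0.73·30 − 8)/(1 − 0.73) = 51.481.
The smallest integer exceeding 51.481 is 52, and checking k=52: (60)/(82) = 0.7317 > 0.73.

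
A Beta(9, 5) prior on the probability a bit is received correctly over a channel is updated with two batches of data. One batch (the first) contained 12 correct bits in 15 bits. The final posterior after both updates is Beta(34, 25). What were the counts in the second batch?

13 correct bits and 17 errors

Because Beta–binomial updating is additive in the counts, the combined data contributed (α_post−α_prior, β_post−β_prior) successes and failures.
Total across both batches: 34−9=25 correct bits, 25−5=20 errors.
Subtract the first batch: 25−12=13 correct bits and 20−3=17 errors.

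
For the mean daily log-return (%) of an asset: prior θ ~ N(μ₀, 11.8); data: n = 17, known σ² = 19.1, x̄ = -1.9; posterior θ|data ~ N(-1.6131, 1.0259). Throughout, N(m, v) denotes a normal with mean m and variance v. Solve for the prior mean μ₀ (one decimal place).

With known observation variance, the Normal–Normal posterior has precision τ_n = τ₀ + n/σ² and mean μ_n = (τ₀μ₀ + (n/σ²)x̄)/τ_n.
Here τ₀ = 1/11.8 = 0.084746 and τ_data = 17/19.1 = 0.890052, so τ_n = 0.974798.
Rearranging for μ₀: μ₀ = (μ_n·τ_n − τ_data·x̄)/τ₀ = (-1.6131·0.974798 − 0.890052·-1.9) / 0.084746 = 0.118652/0.084746 ≈ 1.4.

μ₀ = 1.4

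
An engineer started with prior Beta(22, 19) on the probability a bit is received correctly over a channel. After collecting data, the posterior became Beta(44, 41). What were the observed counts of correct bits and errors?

22 correct bits and 22 errors

Under Beta–binomial conjugacy the posterior parameters are (α+s, β+f).
So s = 44 − 22 = 22 and f = 41 − 19 = 22.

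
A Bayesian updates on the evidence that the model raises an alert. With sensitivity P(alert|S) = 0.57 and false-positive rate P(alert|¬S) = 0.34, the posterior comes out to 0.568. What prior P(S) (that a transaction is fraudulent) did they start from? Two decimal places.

P(S) = 0.44

Bayes' rule in odds form gives O(S|E) = O(S)·[P(E|S)/P(E|¬S)], hence O(S) = O(S|E)/LR.
Posterior odds = 0.568/(1−0.568) = 1.3148. LR = 0.57/0.34 = 1.6765.
Prior odds = 1.3148/1.6765 = 0.7843, so P(S) = 0.7843/(1+0.7843) ≈ 0.44.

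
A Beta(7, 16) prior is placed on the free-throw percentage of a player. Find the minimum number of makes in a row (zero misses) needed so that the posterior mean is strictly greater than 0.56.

After k makes and 0 misses the posterior is Beta(7+k, 16), with mean (7+k)/(7+16+k).
Set (7+k)/(23+k) > 0.56 and solve: k > (0.56·23 − 7)/(1 − 0.56) = 13.364.
The smallest integer exceeding 13.364 is 14, and checking k=14: (21)/(37) = 0.5676 > 0.56.

k = 14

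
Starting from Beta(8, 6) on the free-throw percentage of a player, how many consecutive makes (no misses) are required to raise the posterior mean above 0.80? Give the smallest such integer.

After k makes and 0 misses the posterior is Beta(8+k, 6), with mean (8+k)/(8+6+k).
Set (8+k)/(14+k) > 0.80 and solve: k > (0.80·14 − 8)/(1 − 0.80) = 16.000.
The smallest integer exceeding 16.000 is 17.

k = 17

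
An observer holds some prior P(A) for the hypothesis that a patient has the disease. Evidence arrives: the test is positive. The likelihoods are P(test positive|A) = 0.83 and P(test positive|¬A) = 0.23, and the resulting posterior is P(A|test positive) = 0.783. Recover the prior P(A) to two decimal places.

P(A) = 0.50

In odds form, posterior odds = prior odds × likelihood ratio, so prior odds = posterior odds ÷ LR.
Posterior odds = 0.783/(1−0.783) = 3.6083. LR = 0.83/0.23 = 3.6087.
Prior odds = 3.6083/3.6087 = 0.9999, so P(A) = 0.9999/(1+0.9999) ≈ 0.50.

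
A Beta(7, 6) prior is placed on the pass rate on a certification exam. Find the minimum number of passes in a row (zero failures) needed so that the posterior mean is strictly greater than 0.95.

After k passes and 0 failures the posterior is Beta(7+k, 6), with mean (7+k)/(7+6+k).
Set (7+k)/(13+k) > 0.95 and solve: k > (0.95·13 − 7)/(1 − 0.95) = 107.000.
The smallest integer exceeding 107.000 is 108, and checking k=108: (115)/(121) = 0.9504 > 0.95.

k = 108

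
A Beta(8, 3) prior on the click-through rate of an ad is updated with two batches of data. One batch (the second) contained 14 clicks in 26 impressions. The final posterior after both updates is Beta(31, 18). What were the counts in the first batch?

Because Beta–binomial updating is additive in the counts, the combined data contributed (α_post−α_prior, β_post−β_prior) successes and failures.
Total across both batches: 31−8=23 clicks, 18−3=15 non-clicks.
Subtract the second batch: 23−14=9 clicks and 15−12=3 non-clicks.

9 clicks and 3 non-clicks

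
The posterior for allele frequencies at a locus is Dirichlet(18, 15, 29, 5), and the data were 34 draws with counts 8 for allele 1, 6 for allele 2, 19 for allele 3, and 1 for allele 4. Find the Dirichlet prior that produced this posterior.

For a Dirichlet(α) prior with multinomial counts c, the posterior is Dirichlet(α + c) componentwise.
Subtract each count from the matching posterior parameter: 18−8=10, 15−6=9, 29−19=10, 5−1=4.

Dirichlet(10, 9, 10, 4)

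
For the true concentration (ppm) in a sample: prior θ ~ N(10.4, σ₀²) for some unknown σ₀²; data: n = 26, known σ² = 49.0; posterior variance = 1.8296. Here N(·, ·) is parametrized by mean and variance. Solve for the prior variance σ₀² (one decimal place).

σ₀² = 62.7

Posterior precision equals prior precision plus data precision: 1/σ_n² = 1/σ₀² + n/σ².
So 1/σ₀² = 1/1.8296 − 26/49.0 = 0.546568 − 0.530612 = 0.015956.
Hence σ₀² = 1/0.015956 ≈ 62.7.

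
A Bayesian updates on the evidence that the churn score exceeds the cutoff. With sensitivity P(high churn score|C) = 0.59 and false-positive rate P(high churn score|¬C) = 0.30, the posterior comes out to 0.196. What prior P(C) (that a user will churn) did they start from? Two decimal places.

Bayes' rule in odds form gives O(C|E) = O(C)·[P(E|C)/P(E|¬C)], hence O(C) = O(C|E)/LR.
Posterior odds = 0.196/(1−0.196) = 0.2438. LR = 0.59/0.30 = 1.9667.
Prior odds = 0.2438/1.9667 = 0.1240, so P(C) = 0.1240/(1+0.1240) ≈ 0.11.

P(C) = 0.11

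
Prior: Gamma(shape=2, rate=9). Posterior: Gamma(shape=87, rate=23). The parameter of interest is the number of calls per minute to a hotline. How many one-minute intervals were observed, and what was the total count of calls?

n = 14 one-minute intervals with total 85 calls

A Gamma(α, β) prior (rate parametrization) on a Poisson rate with n observations summing to S gives posterior Gamma(α+S, β+n).
Matching: Σxᵢ = 87 − 2 = 85 and n = 23 − 9 = 14.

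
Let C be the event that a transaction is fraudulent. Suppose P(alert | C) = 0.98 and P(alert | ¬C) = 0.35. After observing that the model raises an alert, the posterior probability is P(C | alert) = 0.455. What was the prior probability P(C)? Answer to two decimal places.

P(C) = 0.23

In odds form, posterior odds = prior odds × likelihood ratio, so prior odds = posterior odds ÷ LR.
Posterior odds = 0.455/(1−0.455) = 0.8349. LR = 0.98/0.35 = 2.8000.
Prior odds = 0.8349/2.8000 = 0.2982, so P(C) = 0.2982/(1+0.2982) ≈ 0.23.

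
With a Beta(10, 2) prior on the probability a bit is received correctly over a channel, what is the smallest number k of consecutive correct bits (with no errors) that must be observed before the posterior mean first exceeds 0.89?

After k correct bits and 0 errors the posterior is Beta(10+k, 2), with mean (10+k)/(10+2+k).
Set (10+k)/(12+k) > 0.89 and solve: k > (0.89·12 − 10)/(1 − 0.89) = 6.182.
The smallest integer exceeding 6.182 is 7.

k = 7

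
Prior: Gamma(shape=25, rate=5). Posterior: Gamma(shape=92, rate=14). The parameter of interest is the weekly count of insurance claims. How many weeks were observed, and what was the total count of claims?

n = 9 weeks with total 67 claims

Gamma–Poisson conjugacy: posterior shape = α + Σxᵢ, posterior rate = β + n.
Matching: Σxᵢ = 92 − 25 = 67 and n = 14 − 5 = 9.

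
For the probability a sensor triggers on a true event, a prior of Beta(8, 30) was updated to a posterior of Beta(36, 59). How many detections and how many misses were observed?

Under Beta–binomial conjugacy the posterior parameters are (α+s, β+f).
Match parameters: s=36−8=28, f=59−30=29.

28 detections and 29 misses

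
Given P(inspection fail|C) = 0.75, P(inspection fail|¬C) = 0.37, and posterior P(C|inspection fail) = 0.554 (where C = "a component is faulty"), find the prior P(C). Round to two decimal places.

In odds form, posterior odds = prior odds × likelihood ratio, so prior odds = posterior odds ÷ LR.
Posterior odds = 0.554/(1−0.554) = 1.2422. LR = 0.75/0.37 = 2.0270.
Prior odds = 1.2422/2.0270 = 0.6128, so P(C) = 0.6128/(1+0.6128) ≈ 0.38.

P(C) = 0.38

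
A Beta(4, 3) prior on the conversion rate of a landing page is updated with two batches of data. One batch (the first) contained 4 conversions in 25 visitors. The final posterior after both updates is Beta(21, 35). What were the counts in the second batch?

13 conversions and 11 bounces

Because Beta–binomial updating is additive in the counts, the combined data contributed (α_post−α_prior, β_post−β_prior) successes and failures.
Total across both batches: 21−4=17 conversions, 35−3=32 bounces.
Subtract the first batch: 17−4=13 conversions and 32−21=11 bounces.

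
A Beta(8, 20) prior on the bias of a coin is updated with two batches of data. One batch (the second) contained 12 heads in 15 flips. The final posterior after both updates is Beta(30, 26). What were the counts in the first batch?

10 heads and 3 tails

Sequential conjugate updates are equivalent to a single update on the pooled data, so total successes = posterior α − prior α and total failures = posterior β − prior β.
Total across both batches: 30−8=22 heads, 26−20=6 tails.
Subtract the second batch: 22−12=10 heads and 6−3=3 tails.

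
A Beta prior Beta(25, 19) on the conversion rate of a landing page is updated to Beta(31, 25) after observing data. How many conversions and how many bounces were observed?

A Beta(α, β) prior with s successes and f failures in binomial data gives a Beta(α+s, β+f) posterior.
So s = 31 − 25 = 6 and f = 25 − 19 = 6.

6 conversions and 6 bounces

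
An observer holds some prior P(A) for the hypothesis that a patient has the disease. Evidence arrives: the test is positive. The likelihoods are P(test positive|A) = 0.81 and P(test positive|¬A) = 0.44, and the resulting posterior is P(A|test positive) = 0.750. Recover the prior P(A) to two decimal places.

P(A) = 0.62

In odds form, posterior odds = prior odds × likelihood ratio, so prior odds = posterior odds ÷ LR.
Posterior odds = 0.750/(1−0.750) = 3.0000. LR = 0.81/0.44 = 1.8409.
Prior odds = 3.0000/1.8409 = 1.6296, so P(A) = 1.6296/(1+1.6296) ≈ 0.62.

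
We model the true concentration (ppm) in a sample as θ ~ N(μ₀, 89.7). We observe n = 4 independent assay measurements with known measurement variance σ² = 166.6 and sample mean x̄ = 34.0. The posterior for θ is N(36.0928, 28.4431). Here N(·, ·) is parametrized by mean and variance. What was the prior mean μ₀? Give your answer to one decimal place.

The posterior mean is a precision-weighted average: μ_n = (τ₀μ₀ + τ_data·x̄)/(τ₀+τ_data), with τ₀=1/σ₀² and τ_data=n/σ².
Here τ₀ = 1/89.7 = 0.011148 and τ_data = 4/166.6 = 0.024010, so τ_n = 0.035158.
Rearranging for μ₀: μ₀ = (μ_n·τ_n − τ_data·x̄)/τ₀ = (36.0928·0.035158 − 0.024010·34.0) / 0.011148 = 0.452611/0.011148 ≈ 40.6.

μ₀ = 40.6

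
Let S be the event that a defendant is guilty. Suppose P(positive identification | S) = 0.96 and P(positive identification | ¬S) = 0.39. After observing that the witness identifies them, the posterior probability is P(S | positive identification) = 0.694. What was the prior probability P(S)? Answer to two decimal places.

Bayes' rule in odds form gives O(S|E) = O(S)·[P(E|S)/P(E|¬S)], hence O(S) = O(S|E)/LR.
Posterior odds = 0.694/(1−0.694) = 2.2680. LR = 0.96/0.39 = 2.4615.
Prior odds = 2.2680/2.4615 = 0.9214, so P(S) = 0.9214/(1+0.9214) ≈ 0.48.

P(S) = 0.48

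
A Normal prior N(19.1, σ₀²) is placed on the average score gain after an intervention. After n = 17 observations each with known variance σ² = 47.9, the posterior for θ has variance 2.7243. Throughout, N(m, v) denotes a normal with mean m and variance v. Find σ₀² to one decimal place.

For the Normal–Normal model with known σ², precisions add: τ_n = τ₀ + n/σ².
So 1/σ₀² = 1/2.7243 − 17/47.9 = 0.367067 − 0.354906 = 0.012161.
Hence σ₀² = 1/0.012161 ≈ 82.2.

σ₀² = 82.2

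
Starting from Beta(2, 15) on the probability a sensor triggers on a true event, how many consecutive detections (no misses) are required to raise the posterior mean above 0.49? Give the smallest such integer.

k = 13

After k detections and 0 misses the posterior is Beta(2+k, 15), with mean (2+k)/(2+15+k).
Set (2+k)/(17+k) > 0.49 and solve: k > (0.49·17 − 2)/(1 − 0.49) = 12.412.
The smallest integer exceeding 12.412 is 13.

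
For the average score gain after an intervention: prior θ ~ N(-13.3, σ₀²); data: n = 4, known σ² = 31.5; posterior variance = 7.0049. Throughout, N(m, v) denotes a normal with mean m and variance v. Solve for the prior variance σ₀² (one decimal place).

Posterior precision equals prior precision plus data precision: 1/σ_n² = 1/σ₀² + n/σ².
So 1/σ₀² = 1/7.0049 − 4/31.5 = 0.142757 − 0.126984 = 0.015773.
Hence σ₀² = 1/0.015773 ≈ 63.4.

σ₀² = 63.4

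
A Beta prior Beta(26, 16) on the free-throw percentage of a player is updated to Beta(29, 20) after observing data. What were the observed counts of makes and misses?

Beta is conjugate to the binomial likelihood: posterior = Beta(α+s, β+f).
Match parameters: s=29−26=3, f=20−16=4.

3 makes and 4 misses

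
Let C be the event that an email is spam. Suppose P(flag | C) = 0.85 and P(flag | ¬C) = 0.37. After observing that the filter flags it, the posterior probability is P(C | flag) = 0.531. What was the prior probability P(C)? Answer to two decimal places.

P(C) = 0.33

In odds form, posterior odds = prior odds × likelihood ratio, so prior odds = posterior odds ÷ LR.
Posterior odds = 0.531/(1−0.531) = 1.1322. LR = 0.85/0.37 = 2.2973.
Prior odds = 1.1322/2.2973 = 0.4928, so P(C) = 0.4928/(1+0.4928) ≈ 0.33.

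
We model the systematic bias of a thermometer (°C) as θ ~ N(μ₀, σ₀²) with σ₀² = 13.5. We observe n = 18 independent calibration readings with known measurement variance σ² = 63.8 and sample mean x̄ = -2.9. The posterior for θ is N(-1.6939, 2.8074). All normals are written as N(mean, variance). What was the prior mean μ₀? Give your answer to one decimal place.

μ₀ = 2.9

With known observation variance, the Normal–Normal posterior has precision τ_n = τ₀ + n/σ² and mean μ_n = (τ₀μ₀ + (n/σ²)x̄)/τ_n.
Here τ₀ = 1/13.5 = 0.074074 and τ_data = 18/63.8 = 0.282132, so τ_n = 0.356206.
Rearranging for μ₀: μ₀ = (μ_n·τ_n − τ_data·x̄)/τ₀ = (-1.6939·0.356206 − 0.282132·-2.9) / 0.074074 = 0.214805/0.074074 ≈ 2.9.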